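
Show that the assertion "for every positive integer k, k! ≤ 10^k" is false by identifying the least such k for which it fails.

We need the least positive integer k for which k! > 10^k.
The first 24 eligible values, up to k = 24, all satisfy the conclusion.
k = 25: k! = 15511210043330985984000000 and 10^k = 10000000000000000000000000, so 15511210043330985984000000 > 10000000000000000000000000.
Hence k = 25 is a counterexample.

k = 25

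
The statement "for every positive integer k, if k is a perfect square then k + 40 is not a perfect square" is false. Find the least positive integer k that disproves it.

Check each positive integer k in order until k is a perfect square but k + 40 is a perfect square.
For k = 1, 4 the conclusion holds.
k = 9: 9 = 3² and 9 + 40 = 49 = 7².

k = 9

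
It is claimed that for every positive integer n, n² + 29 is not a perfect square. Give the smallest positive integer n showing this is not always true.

n = 14

A counterexample is any positive integer n such that n² + 29 is a perfect square; we check each in order.
For n = 1, 2, 3, 4, …, 11, 12, 13 the conclusion holds.
n = 14: 14² + 29 = 225 = 15², a perfect square.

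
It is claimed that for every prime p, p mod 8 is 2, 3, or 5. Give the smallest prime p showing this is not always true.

p = 2: 2 mod 8 = 2.
p = 3: 3 mod 8 = 3.
p = 5: 5 mod 8 = 5.
p = 7: 7 mod 8 = 7 — not in {2, 3, 5}.

p = 7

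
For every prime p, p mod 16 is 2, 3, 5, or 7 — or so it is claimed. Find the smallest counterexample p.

The first 4 eligible values, up to p = 7, all satisfy the conclusion.
p = 11: 11 mod 16 = 11 — not in {2, 3, 5, 7}.

p = 11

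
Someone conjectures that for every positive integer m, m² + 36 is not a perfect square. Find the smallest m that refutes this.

m = 8

A counterexample is any positive integer m such that m² + 36 is a perfect square; we check each in order.
The first 7 eligible values, up to m = 7, all satisfy the conclusion.
m = 8: 8² + 36 = 100 = 10², a perfect square.
Hence m = 8 is a counterexample.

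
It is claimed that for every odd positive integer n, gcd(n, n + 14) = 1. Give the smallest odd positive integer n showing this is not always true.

n = 7

For n = 1, 3, 5 the conclusion holds.
n = 7: gcd(7, 21) = 7.
Hence n = 7 is a counterexample.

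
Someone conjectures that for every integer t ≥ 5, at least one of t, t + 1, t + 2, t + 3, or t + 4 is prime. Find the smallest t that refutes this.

A counterexample is any integer t ≥ 5 such that t, t + 1, t + 2, t + 3, t + 4 are all composite; we check each in order.
For t = 5, 6, 7, 8, …, 21, 22, 23 the conclusion holds.
t = 24: 24 = 2 × 12; 25 = 5 × 5; 26 = 2 × 13; 27 = 3 × 9; 28 = 2 × 14 — all composite.

t = 24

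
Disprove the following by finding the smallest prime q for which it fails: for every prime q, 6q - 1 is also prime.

q = 11

For q = 2, 3, 5, 7 the conclusion holds.
q = 11: 6q - 1 = 65 = 5 × 13, not prime.
Thus q = 11 disproves the claim, and no smaller q works.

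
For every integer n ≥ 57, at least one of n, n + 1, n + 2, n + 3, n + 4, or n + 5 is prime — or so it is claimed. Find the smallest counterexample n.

A counterexample is any integer n ≥ 57 such that n, n + 1, n + 2, n + 3, n + 4, n + 5 are all composite; we check each in order.
For n = 57, 58, 59, 60, …, 87, 88, 89 the conclusion holds.
n = 90: 90 = 2 × 45; 91 = 7 × 13; 92 = 2 × 46; 93 = 3 × 31; 94 = 2 × 47; 95 = 5 × 19 — all composite.
So n = 90 is the smallest counterexample.

n = 90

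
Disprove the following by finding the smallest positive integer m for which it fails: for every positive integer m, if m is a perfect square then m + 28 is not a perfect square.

m = 36

A counterexample is any positive integer m such that m is a perfect square but m + 28 is a perfect square; we check each in order.
The first 5 eligible values, up to m = 25, all satisfy the conclusion.
m = 36: 36 = 6² and 36 + 28 = 64 = 8².
Hence m = 36 is a counterexample.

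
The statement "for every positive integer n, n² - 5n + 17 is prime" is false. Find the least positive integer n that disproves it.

A counterexample is any positive integer n such that n² - 5n + 17 is not prime; we check each in order.
For n = 1, 2, 3, 4, …, 10, 11, 12 the conclusion holds.
n = 13: n² - 5n + 17 = 121 = 11 × 11, composite.

n = 13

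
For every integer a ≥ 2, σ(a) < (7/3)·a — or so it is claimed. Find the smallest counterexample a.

A counterexample is any integer a ≥ 2 such that the claim fails; we check each in order.
For a = 2, 3, 4, 5, 6, 7, 8, 9, 10, 11 the conclusion holds.
a = 12: σ(12) = 28; 28 ≥ 28.

a = 12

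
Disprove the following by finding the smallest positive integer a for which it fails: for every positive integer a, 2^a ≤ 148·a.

For a = 1, 2, 3, 4, 5, 6, 7, 8, 9, 10 the conclusion holds.
a = 11: 2^a = 2048 and 148·a = 1628, so 2048 > 1628.

a = 11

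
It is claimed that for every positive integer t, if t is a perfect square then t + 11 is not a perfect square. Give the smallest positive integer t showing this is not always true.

A counterexample is any positive integer t such that t is a perfect square but t + 11 is a perfect square; we check each in order.
The first 4 eligible values, up to t = 16, all satisfy the conclusion.
t = 25: 25 = 5² and 25 + 11 = 36 = 6².
Thus t = 25 disproves the claim, and no smaller t works.

t = 25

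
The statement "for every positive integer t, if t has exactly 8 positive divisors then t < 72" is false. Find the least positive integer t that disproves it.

t = 24: τ(24) = 8; 24 < 72.
t = 30: τ(30) = 8; 30 < 72.
t = 40: τ(40) = 8; 40 < 72.
t = 42: τ(42) = 8; 42 < 72.
t = 54: τ(54) = 8; 54 < 72.
t = 56: τ(56) = 8; 56 < 72.
t = 66: τ(66) = 8; 66 < 72.
t = 70: τ(70) = 8; 70 < 72.
t = 78: τ(78) = 8; 78 ≥ 72.

t = 78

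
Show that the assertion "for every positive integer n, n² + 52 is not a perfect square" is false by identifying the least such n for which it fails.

A counterexample is any positive integer n such that n² + 52 is a perfect square; we check each in order.
The first 11 eligible values, up to n = 11, all satisfy the conclusion.
n = 12: 12² + 52 = 196 = 14², a perfect square.
Hence n = 12 is a counterexample.

n = 12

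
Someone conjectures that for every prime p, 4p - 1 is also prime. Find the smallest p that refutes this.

p = 7

A counterexample is any prime p such that 4p - 1 is not prime; we check each in order.
For p = 2, 3, 5 the conclusion holds.
p = 7: 4p - 1 = 27 = 3 × 9, not prime.
Hence p = 7 is a counterexample.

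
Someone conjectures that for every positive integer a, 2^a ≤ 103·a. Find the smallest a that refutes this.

a = 11

Check each positive integer a in order until 2^a > 103·a.
The first 10 eligible values, up to a = 10, all satisfy the conclusion.
a = 11: 2^a = 2048 and 103·a = 1133, so 2048 > 1133.
Thus a = 11 disproves the claim, and no smaller a works.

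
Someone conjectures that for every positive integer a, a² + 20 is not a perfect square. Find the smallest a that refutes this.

a = 1: 1² + 20 = 21, not a perfect square.
a = 2: 2² + 20 = 24, not a perfect square.
a = 3: 3² + 20 = 29, not a perfect square.
a = 4: 4² + 20 = 36 = 6², a perfect square.

a = 4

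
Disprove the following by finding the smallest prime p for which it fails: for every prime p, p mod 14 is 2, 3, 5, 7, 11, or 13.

p = 23

A counterexample is any prime p such that the claim fails; we check each in order.
p = 2: 2 mod 14 = 2.
p = 3: 3 mod 14 = 3.
p = 5: 5 mod 14 = 5.
p = 7: 7 mod 14 = 7.
p = 11: 11 mod 14 = 11.
p = 13: 13 mod 14 = 13.
p = 17: 17 mod 14 = 3.
p = 19: 19 mod 14 = 5.
p = 23: 23 mod 14 = 9 — not in {2, 3, 5, 7, 11, 13}.
Hence p = 23 is a counterexample.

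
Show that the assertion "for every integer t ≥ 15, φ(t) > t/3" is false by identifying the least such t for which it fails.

t = 18

We need the least integer t ≥ 15 for which the claim fails.
t = 15: φ(15) = 8 and 15/3 = 5, so φ(15) > 15/3.
t = 16: φ(16) = 8 and 16/3 = 16/3, so φ(16) > 16/3.
t = 17: φ(17) = 16 and 17/3 = 17/3, so φ(17) > 17/3.
t = 18: φ(18) = 6 and 18/3 = 6, so φ(18) ≤ 18/3.
Thus t = 18 disproves the claim, and no smaller t works.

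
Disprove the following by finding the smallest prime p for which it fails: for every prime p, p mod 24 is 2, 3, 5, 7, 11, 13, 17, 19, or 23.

The first 20 eligible values, up to p = 71, all satisfy the conclusion.
p = 73: 73 mod 24 = 1 — not in {2, 3, 5, 7, 11, 13, 17, 19, 23}.
So p = 73 is the smallest counterexample.

p = 73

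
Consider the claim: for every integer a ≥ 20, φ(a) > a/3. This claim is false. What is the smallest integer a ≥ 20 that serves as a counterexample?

a = 24

The first 4 eligible values, up to a = 23, all satisfy the conclusion.
a = 24: φ(24) = 8 and 24/3 = 8, so φ(24) ≤ 24/3.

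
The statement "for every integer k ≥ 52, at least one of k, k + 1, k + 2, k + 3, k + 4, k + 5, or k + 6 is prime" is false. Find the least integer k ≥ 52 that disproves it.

A counterexample is any integer k ≥ 52 such that k, k + 1, k + 2, k + 3, k + 4, k + 5, k + 6 are all composite; we check each in order.
For k = 52, 53, 54, 55, …, 87, 88, 89 the conclusion holds.
k = 90: 90 = 2 × 45; 91 = 7 × 13; 92 = 2 × 46; 93 = 3 × 31; 94 = 2 × 47; 95 = 5 × 19; 96 = 2 × 48 — all composite.
Hence k = 90 is a counterexample.

k = 90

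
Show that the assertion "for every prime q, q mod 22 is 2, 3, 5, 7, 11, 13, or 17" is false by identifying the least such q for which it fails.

q = 19

Check each prime q in order until the claim fails.
The first 7 eligible values, up to q = 17, all satisfy the conclusion.
q = 19: 19 mod 22 = 19 — not in {2, 3, 5, 7, 11, 13, 17}.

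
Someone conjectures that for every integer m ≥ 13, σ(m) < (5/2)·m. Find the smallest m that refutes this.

m = 24

A counterexample is any integer m ≥ 13 such that the claim fails; we check each in order.
The first 11 eligible values, up to m = 23, all satisfy the conclusion.
m = 24: σ(24) = 60; 60 ≥ 60.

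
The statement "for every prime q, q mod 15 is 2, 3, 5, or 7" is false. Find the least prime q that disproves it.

A counterexample is any prime q such that the claim fails; we check each in order.
q = 2: 2 mod 15 = 2.
q = 3: 3 mod 15 = 3.
q = 5: 5 mod 15 = 5.
q = 7: 7 mod 15 = 7.
q = 11: 11 mod 15 = 11 — not in {2, 3, 5, 7}.

q = 11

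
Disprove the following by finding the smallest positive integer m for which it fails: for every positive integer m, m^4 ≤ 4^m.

m = 3

Check each positive integer m in order until m^4 > 4^m.
m = 1: m^4 = 1 and 4^m = 4, so 1 ≤ 4.
m = 2: m^4 = 16 and 4^m = 16, so 16 ≤ 16.
m = 3: m^4 = 81 and 4^m = 64, so 81 > 64.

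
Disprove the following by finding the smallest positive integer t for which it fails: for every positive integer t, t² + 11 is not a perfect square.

We need the least positive integer t for which t² + 11 is a perfect square.
t = 1: 1² + 11 = 12, not a perfect square.
t = 2: 2² + 11 = 15, not a perfect square.
t = 3: 3² + 11 = 20, not a perfect square.
t = 4: 4² + 11 = 27, not a perfect square.
t = 5: 5² + 11 = 36 = 6², a perfect square.
Hence t = 5 is a counterexample.

t = 5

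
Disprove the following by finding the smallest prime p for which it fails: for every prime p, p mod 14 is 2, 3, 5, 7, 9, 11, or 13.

p = 29

A counterexample is any prime p such that the claim fails; we check each in order.
For p = 2, 3, 5, 7, 11, 13, 17, 19, 23 the conclusion holds.
p = 29: 29 mod 14 = 1 — not in {2, 3, 5, 7, 9, 11, 13}.
Hence p = 29 is a counterexample.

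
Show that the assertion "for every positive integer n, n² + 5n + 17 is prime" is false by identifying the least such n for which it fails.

n = 8

n = 1: n² + 5n + 17 = 23, prime.
n = 2: n² + 5n + 17 = 31, prime.
n = 3: n² + 5n + 17 = 41, prime.
n = 4: n² + 5n + 17 = 53, prime.
n = 5: n² + 5n + 17 = 67, prime.
n = 6: n² + 5n + 17 = 83, prime.
n = 7: n² + 5n + 17 = 101, prime.
n = 8: n² + 5n + 17 = 121 = 11 × 11, composite.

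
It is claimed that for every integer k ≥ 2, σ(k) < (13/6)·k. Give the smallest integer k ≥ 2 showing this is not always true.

k = 12

For k = 2, 3, 4, 5, 6, 7, 8, 9, 10, 11 the conclusion holds.
k = 12: σ(12) = 28; 28 ≥ 26.
So k = 12 is the smallest counterexample.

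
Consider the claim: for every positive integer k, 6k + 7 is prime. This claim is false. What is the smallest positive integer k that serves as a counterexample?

k = 3

k = 1: 6k + 7 = 13, prime.
k = 2: 6k + 7 = 19, prime.
k = 3: 6k + 7 = 25 = 5 × 5, composite.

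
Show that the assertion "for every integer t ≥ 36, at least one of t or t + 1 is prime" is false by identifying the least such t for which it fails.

t = 38

We need the least integer t ≥ 36 for which t, t + 1 are both composite.
t = 36: 37 is prime.
t = 37: 37 is prime.
t = 38: 38 = 2 × 19; 39 = 3 × 13 — both composite.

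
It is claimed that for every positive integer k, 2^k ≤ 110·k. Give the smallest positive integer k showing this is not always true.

Check each positive integer k in order until 2^k > 110·k.
For k = 1, 2, 3, 4, 5, 6, 7, 8, 9, 10 the conclusion holds.
k = 11: 2^k = 2048 and 110·k = 1210, so 2048 > 1210.

k = 11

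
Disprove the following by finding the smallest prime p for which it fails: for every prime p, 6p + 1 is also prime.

p = 19

A counterexample is any prime p such that 6p + 1 is not prime; we check each in order.
The first 7 eligible values, up to p = 17, all satisfy the conclusion.
p = 19: 6p + 1 = 115 = 5 × 23, not prime.
So p = 19 is the smallest counterexample.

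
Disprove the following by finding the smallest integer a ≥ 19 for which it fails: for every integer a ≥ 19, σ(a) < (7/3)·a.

a = 19: σ(19) = 20; 20 < 133/3.
a = 20: σ(20) = 42; 42 < 140/3.
a = 21: σ(21) = 32; 32 < 49.
a = 22: σ(22) = 36; 36 < 154/3.
a = 23: σ(23) = 24; 24 < 161/3.
a = 24: σ(24) = 60; 60 ≥ 56.
Thus a = 24 disproves the claim, and no smaller a works.

a = 24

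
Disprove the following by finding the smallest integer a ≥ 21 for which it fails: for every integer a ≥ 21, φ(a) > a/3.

a = 24

For a = 21, 22, 23 the conclusion holds.
a = 24: φ(24) = 8 and 24/3 = 8, so φ(24) ≤ 24/3.
Hence a = 24 is a counterexample.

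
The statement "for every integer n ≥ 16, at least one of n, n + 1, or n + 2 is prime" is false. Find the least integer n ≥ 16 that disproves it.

n = 16: 17 is prime.
n = 17: 17 is prime.
n = 18: 19 is prime.
n = 19: 19 is prime.
n = 20: 20 = 2 × 10; 21 = 3 × 7; 22 = 2 × 11 — all composite.
Hence n = 20 is a counterexample.

n = 20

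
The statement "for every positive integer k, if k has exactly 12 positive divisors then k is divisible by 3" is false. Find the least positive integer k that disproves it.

A counterexample is any positive integer k such that k has exactly 12 positive divisors but k is not divisible by 3; we check each in order.
k = 60: τ(60) = 12; 60 mod 3 = 0.
k = 72: τ(72) = 12; 72 mod 3 = 0.
k = 84: τ(84) = 12; 84 mod 3 = 0.
k = 90: τ(90) = 12; 90 mod 3 = 0.
k = 96: τ(96) = 12; 96 mod 3 = 0.
k = 108: τ(108) = 12; 108 mod 3 = 0.
k = 126: τ(126) = 12; 126 mod 3 = 0.
k = 132: τ(132) = 12; 132 mod 3 = 0.
k = 140: τ(140) = 12; 140 mod 3 = 2.
So k = 140 is the smallest counterexample.

k = 140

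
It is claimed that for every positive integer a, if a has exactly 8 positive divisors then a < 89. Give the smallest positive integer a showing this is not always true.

a = 102

We need the least positive integer a for which a has exactly 8 positive divisors but the claim fails.
For a = 24, 30, 40, 42, 54, 56, 66, 70, 78, 88 the conclusion holds.
a = 102: τ(102) = 8; 102 ≥ 89.
So a = 102 is the smallest counterexample.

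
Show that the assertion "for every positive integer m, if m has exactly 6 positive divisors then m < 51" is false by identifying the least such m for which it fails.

We need the least positive integer m for which m has exactly 6 positive divisors but the claim fails.
For m = 12, 18, 20, 28, 32, 44, 45, 50 the conclusion holds.
m = 52: τ(52) = 6; 52 ≥ 51.
So m = 52 is the smallest counterexample.

m = 52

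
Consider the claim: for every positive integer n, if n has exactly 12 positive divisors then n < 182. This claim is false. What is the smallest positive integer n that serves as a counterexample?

A counterexample is any positive integer n such that n has exactly 12 positive divisors but the claim fails; we check each in order.
The first 12 eligible values, up to n = 160, all satisfy the conclusion.
n = 198: τ(198) = 12; 198 ≥ 182.

n = 198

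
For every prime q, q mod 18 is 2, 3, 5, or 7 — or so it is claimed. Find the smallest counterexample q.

We need the least prime q for which the claim fails.
The first 4 eligible values, up to q = 7, all satisfy the conclusion.
q = 11: 11 mod 18 = 11 — not in {2, 3, 5, 7}.

q = 11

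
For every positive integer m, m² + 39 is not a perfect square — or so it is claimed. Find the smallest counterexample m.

For m = 1, 2, 3, 4 the conclusion holds.
m = 5: 5² + 39 = 64 = 8², a perfect square.

m = 5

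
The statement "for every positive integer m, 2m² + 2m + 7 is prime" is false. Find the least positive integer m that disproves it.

Check each positive integer m in order until 2m² + 2m + 7 is not prime.
The first 5 eligible values, up to m = 5, all satisfy the conclusion.
m = 6: 2m² + 2m + 7 = 91 = 7 × 13, composite.

m = 6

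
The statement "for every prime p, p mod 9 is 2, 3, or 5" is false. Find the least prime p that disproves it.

p = 7

Check each prime p in order until the claim fails.
p = 2: 2 mod 9 = 2.
p = 3: 3 mod 9 = 3.
p = 5: 5 mod 9 = 5.
p = 7: 7 mod 9 = 7 — not in {2, 3, 5}.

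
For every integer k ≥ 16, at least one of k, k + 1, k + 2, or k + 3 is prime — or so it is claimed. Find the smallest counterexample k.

k = 24

We need the least integer k ≥ 16 for which k, k + 1, k + 2, k + 3 are all composite.
For k = 16, 17, 18, 19, 20, 21, 22, 23 the conclusion holds.
k = 24: 24 = 2 × 12; 25 = 5 × 5; 26 = 2 × 13; 27 = 3 × 9 — all composite.
Hence k = 24 is a counterexample.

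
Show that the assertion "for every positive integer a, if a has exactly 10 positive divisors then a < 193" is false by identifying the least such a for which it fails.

a = 208

A counterexample is any positive integer a such that a has exactly 10 positive divisors but the claim fails; we check each in order.
a = 48: τ(48) = 10; 48 < 193.
a = 80: τ(80) = 10; 80 < 193.
a = 112: τ(112) = 10; 112 < 193.
a = 162: τ(162) = 10; 162 < 193.
a = 176: τ(176) = 10; 176 < 193.
a = 208: τ(208) = 10; 208 ≥ 193.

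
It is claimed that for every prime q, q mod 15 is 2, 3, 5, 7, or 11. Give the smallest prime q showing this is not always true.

q = 13

A counterexample is any prime q such that the claim fails; we check each in order.
The first 5 eligible values, up to q = 11, all satisfy the conclusion.
q = 13: 13 mod 15 = 13 — not in {2, 3, 5, 7, 11}.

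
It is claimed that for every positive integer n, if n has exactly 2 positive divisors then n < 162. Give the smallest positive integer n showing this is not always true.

The first 37 eligible values, up to n = 157, all satisfy the conclusion.
n = 163: τ(163) = 2; 163 ≥ 162.
So n = 163 is the smallest counterexample.

n = 163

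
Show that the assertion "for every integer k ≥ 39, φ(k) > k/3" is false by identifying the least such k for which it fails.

k = 42

A counterexample is any integer k ≥ 39 such that the claim fails; we check each in order.
k = 39: φ(39) = 24 and 39/3 = 13, so φ(39) > 39/3.
k = 40: φ(40) = 16 and 40/3 = 40/3, so φ(40) > 40/3.
k = 41: φ(41) = 40 and 41/3 = 41/3, so φ(41) > 41/3.
k = 42: φ(42) = 12 and 42/3 = 14, so φ(42) ≤ 42/3.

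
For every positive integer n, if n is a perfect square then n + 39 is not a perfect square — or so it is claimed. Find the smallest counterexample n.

For n = 1, 4, 9, 16 the conclusion holds.
n = 25: 25 = 5² and 25 + 39 = 64 = 8².

n = 25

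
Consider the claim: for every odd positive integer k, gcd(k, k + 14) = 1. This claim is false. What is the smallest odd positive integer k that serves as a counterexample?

Check each odd positive integer k in order until gcd(k, k + 14) > 1.
k = 1: gcd(1, 15) = 1.
k = 3: gcd(3, 17) = 1.
k = 5: gcd(5, 19) = 1.
k = 7: gcd(7, 21) = 7.
So k = 7 is the smallest counterexample.

k = 7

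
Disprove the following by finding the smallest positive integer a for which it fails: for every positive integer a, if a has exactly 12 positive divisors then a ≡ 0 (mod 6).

A counterexample is any positive integer a such that a has exactly 12 positive divisors but the claim fails; we check each in order.
For a = 60, 72, 84, 90, 96, 108, 126, 132 the conclusion holds.
a = 140: τ(140) = 12; 140 ≡ 2 (mod 6).
So a = 140 is the smallest counterexample.

a = 140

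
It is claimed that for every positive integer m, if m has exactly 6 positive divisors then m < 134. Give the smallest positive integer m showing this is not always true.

A counterexample is any positive integer m such that m has exactly 6 positive divisors but the claim fails; we check each in order.
The first 19 eligible values, up to m = 124, all satisfy the conclusion.
m = 147: τ(147) = 6; 147 ≥ 134.
So m = 147 is the smallest counterexample.

m = 147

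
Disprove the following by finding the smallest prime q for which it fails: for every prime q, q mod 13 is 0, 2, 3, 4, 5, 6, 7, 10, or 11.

For q = 2, 3, 5, 7, …, 37, 41, 43 the conclusion holds.
q = 47: 47 mod 13 = 8 — not in {0, 2, 3, 4, 5, 6, 7, 10, 11}.

q = 47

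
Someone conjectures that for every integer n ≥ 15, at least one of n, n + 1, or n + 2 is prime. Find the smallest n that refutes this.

Check each integer n ≥ 15 in order until n, n + 1, n + 2 are all composite.
The first 5 eligible values, up to n = 19, all satisfy the conclusion.
n = 20: 20 = 2 × 10; 21 = 3 × 7; 22 = 2 × 11 — all composite.
Thus n = 20 disproves the claim, and no smaller n works.

n = 20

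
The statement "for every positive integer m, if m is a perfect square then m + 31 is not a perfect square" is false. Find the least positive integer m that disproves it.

m = 225

We need the least positive integer m for which m is a perfect square but m + 31 is a perfect square.
For m = 1, 4, 9, 16, …, 144, 169, 196 the conclusion holds.
m = 225: 225 = 15² and 225 + 31 = 256 = 16².
Hence m = 225 is a counterexample.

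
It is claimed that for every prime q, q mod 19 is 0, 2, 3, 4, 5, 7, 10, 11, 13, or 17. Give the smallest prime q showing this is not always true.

We need the least prime q for which the claim fails.
The first 10 eligible values, up to q = 29, all satisfy the conclusion.
q = 31: 31 mod 19 = 12 — not in {0, 2, 3, 4, 5, 7, 10, 11, 13, 17}.
So q = 31 is the smallest counterexample.

q = 31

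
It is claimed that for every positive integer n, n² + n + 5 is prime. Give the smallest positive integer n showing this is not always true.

Check each positive integer n in order until n² + n + 5 is not prime.
n = 1: n² + n + 5 = 7, prime.
n = 2: n² + n + 5 = 11, prime.
n = 3: n² + n + 5 = 17, prime.
n = 4: n² + n + 5 = 25 = 5 × 5, composite.

n = 4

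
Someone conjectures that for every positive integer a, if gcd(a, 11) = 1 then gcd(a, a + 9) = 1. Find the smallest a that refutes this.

A counterexample is any positive integer a such that gcd(a, 11) = 1 but gcd(a, a + 9) > 1; we check each in order.
For a = 1, 2 the conclusion holds.
a = 3: gcd(3, 12) = 3.

a = 3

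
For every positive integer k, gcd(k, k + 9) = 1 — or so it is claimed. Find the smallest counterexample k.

k = 3

k = 1: gcd(1, 10) = 1.
k = 2: gcd(2, 11) = 1.
k = 3: gcd(3, 12) = 3.
Hence k = 3 is a counterexample.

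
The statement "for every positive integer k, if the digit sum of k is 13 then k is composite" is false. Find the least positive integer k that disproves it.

Check each positive integer k in order until the digit sum of k is 13 but k is prime.
k = 49: digit sum 13; 49 is composite.
k = 58: digit sum 13; 58 is composite.
k = 67: digit sum 13; 67 is prime, not composite.

k = 67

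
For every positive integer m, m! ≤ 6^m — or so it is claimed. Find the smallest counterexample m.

m = 14

The first 13 eligible values, up to m = 13, all satisfy the conclusion.
m = 14: m! = 87178291200 and 6^m = 78364164096, so 87178291200 > 78364164096.
Hence m = 14 is a counterexample.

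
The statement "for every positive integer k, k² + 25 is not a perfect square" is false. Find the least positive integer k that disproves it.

We need the least positive integer k for which k² + 25 is a perfect square.
The first 11 eligible values, up to k = 11, all satisfy the conclusion.
k = 12: 12² + 25 = 169 = 13², a perfect square.

k = 12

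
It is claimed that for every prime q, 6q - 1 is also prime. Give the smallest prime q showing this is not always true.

For q = 2, 3, 5, 7 the conclusion holds.
q = 11: 6q - 1 = 65 = 5 × 13, not prime.
Thus q = 11 disproves the claim, and no smaller q works.

q = 11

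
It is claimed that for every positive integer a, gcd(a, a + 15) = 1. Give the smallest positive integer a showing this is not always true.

Check each positive integer a in order until gcd(a, a + 15) > 1.
For a = 1, 2 the conclusion holds.
a = 3: gcd(3, 18) = 3.
Hence a = 3 is a counterexample.

a = 3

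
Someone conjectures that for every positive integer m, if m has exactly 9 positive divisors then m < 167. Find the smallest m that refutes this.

We need the least positive integer m for which m has exactly 9 positive divisors but the claim fails.
m = 36: τ(36) = 9; 36 < 167.
m = 100: τ(100) = 9; 100 < 167.
m = 196: τ(196) = 9; 196 ≥ 167.
So m = 196 is the smallest counterexample.

m = 196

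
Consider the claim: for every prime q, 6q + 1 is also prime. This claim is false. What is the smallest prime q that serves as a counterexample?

Check each prime q in order until 6q + 1 is not prime.
For q = 2, 3, 5, 7, 11, 13, 17 the conclusion holds.
q = 19: 6q + 1 = 115 = 5 × 23, not prime.

q = 19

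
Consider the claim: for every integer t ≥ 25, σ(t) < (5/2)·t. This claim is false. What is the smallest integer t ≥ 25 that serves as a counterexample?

t = 36

We need the least integer t ≥ 25 for which the claim fails.
For t = 25, 26, 27, 28, …, 33, 34, 35 the conclusion holds.
t = 36: σ(36) = 91; 91 ≥ 90.
So t = 36 is the smallest counterexample.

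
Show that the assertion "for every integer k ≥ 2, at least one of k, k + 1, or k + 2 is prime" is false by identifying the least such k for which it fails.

We need the least integer k ≥ 2 for which k, k + 1, k + 2 are all composite.
For k = 2, 3, 4, 5, 6, 7 the conclusion holds.
k = 8: 8 = 2 × 4; 9 = 3 × 3; 10 = 2 × 5 — all composite.

k = 8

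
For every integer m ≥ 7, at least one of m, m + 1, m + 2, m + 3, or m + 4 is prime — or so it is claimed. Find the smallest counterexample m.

For m = 7, 8, 9, 10, …, 21, 22, 23 the conclusion holds.
m = 24: 24 = 2 × 12; 25 = 5 × 5; 26 = 2 × 13; 27 = 3 × 9; 28 = 2 × 14 — all composite.

m = 24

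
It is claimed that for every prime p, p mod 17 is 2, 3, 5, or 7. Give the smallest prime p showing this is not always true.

p = 2: 2 mod 17 = 2.
p = 3: 3 mod 17 = 3.
p = 5: 5 mod 17 = 5.
p = 7: 7 mod 17 = 7.
p = 11: 11 mod 17 = 11 — not in {2, 3, 5, 7}.
Thus p = 11 disproves the claim, and no smaller p works.

p = 11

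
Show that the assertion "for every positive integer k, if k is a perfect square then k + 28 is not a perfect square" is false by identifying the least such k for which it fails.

The first 5 eligible values, up to k = 25, all satisfy the conclusion.
k = 36: 36 = 6² and 36 + 28 = 64 = 8².
So k = 36 is the smallest counterexample.

k = 36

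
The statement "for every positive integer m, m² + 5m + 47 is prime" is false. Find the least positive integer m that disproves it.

m = 38

We need the least positive integer m for which m² + 5m + 47 is not prime.
For m = 1, 2, 3, 4, …, 35, 36, 37 the conclusion holds.
m = 38: m² + 5m + 47 = 1681 = 41 × 41, composite.
Thus m = 38 disproves the claim, and no smaller m works.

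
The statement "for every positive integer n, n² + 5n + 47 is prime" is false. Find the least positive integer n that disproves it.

A counterexample is any positive integer n such that n² + 5n + 47 is not prime; we check each in order.
The first 37 eligible values, up to n = 37, all satisfy the conclusion.
n = 38: n² + 5n + 47 = 1681 = 41 × 41, composite.
Thus n = 38 disproves the claim, and no smaller n works.

n = 38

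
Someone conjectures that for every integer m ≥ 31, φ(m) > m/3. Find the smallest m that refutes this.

m = 36

For m = 31, 32, 33, 34, 35 the conclusion holds.
m = 36: φ(36) = 12 and 36/3 = 12, so φ(36) ≤ 36/3.
Hence m = 36 is a counterexample.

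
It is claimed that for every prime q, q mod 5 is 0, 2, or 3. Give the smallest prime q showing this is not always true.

q = 11

q = 2: 2 mod 5 = 2.
q = 3: 3 mod 5 = 3.
q = 5: 5 mod 5 = 0.
q = 7: 7 mod 5 = 2.
q = 11: 11 mod 5 = 1 — not in {0, 2, 3}.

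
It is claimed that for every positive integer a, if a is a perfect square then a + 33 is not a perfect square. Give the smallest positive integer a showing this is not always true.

a = 16

For a = 1, 4, 9 the conclusion holds.
a = 16: 16 = 4² and 16 + 33 = 49 = 7².
Hence a = 16 is a counterexample.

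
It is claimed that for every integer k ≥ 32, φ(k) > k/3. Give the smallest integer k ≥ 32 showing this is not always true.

k = 36

We need the least integer k ≥ 32 for which the claim fails.
The first 4 eligible values, up to k = 35, all satisfy the conclusion.
k = 36: φ(36) = 12 and 36/3 = 12, so φ(36) ≤ 36/3.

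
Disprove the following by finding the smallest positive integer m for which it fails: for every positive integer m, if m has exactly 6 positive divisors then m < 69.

m = 75

Check each positive integer m in order until m has exactly 6 positive divisors but the claim fails.
For m = 12, 18, 20, 28, …, 52, 63, 68 the conclusion holds.
m = 75: τ(75) = 6; 75 ≥ 69.
Hence m = 75 is a counterexample.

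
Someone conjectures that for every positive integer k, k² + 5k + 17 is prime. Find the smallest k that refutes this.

k = 8

The first 7 eligible values, up to k = 7, all satisfy the conclusion.
k = 8: k² + 5k + 17 = 121 = 11 × 11, composite.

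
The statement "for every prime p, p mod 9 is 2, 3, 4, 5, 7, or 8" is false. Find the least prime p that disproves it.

p = 19

Check each prime p in order until the claim fails.
The first 7 eligible values, up to p = 17, all satisfy the conclusion.
p = 19: 19 mod 9 = 1 — not in {2, 3, 4, 5, 7, 8}.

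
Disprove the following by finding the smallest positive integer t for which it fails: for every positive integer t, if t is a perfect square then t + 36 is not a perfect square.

t = 64

We need the least positive integer t for which t is a perfect square but t + 36 is a perfect square.
t = 1: 1 + 36 = 37, not a perfect square.
t = 4: 4 + 36 = 40, not a perfect square.
t = 9: 9 + 36 = 45, not a perfect square.
t = 16: 16 + 36 = 52, not a perfect square.
t = 25: 25 + 36 = 61, not a perfect square.
t = 36: 36 + 36 = 72, not a perfect square.
t = 49: 49 + 36 = 85, not a perfect square.
t = 64: 64 = 8² and 64 + 36 = 100 = 10².
So t = 64 is the smallest counterexample.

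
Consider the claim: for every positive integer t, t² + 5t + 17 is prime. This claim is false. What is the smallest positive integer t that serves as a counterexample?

t = 8

We need the least positive integer t for which t² + 5t + 17 is not prime.
t = 1: t² + 5t + 17 = 23, prime.
t = 2: t² + 5t + 17 = 31, prime.
t = 3: t² + 5t + 17 = 41, prime.
t = 4: t² + 5t + 17 = 53, prime.
t = 5: t² + 5t + 17 = 67, prime.
t = 6: t² + 5t + 17 = 83, prime.
t = 7: t² + 5t + 17 = 101, prime.
t = 8: t² + 5t + 17 = 121 = 11 × 11, composite.
Thus t = 8 disproves the claim, and no smaller t works.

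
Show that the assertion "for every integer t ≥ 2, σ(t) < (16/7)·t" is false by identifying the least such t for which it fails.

The first 10 eligible values, up to t = 11, all satisfy the conclusion.
t = 12: σ(12) = 28; 28 ≥ 192/7.
Hence t = 12 is a counterexample.

t = 12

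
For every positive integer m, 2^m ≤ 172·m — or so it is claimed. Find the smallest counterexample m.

A counterexample is any positive integer m such that 2^m > 172·m; we check each in order.
The first 10 eligible values, up to m = 10, all satisfy the conclusion.
m = 11: 2^m = 2048 and 172·m = 1892, so 2048 > 1892.

m = 11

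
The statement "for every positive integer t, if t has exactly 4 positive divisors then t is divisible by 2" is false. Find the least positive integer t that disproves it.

t = 15

A counterexample is any positive integer t such that t has exactly 4 positive divisors but t is not divisible by 2; we check each in order.
The first 4 eligible values, up to t = 14, all satisfy the conclusion.
t = 15: τ(15) = 4; 15 mod 2 = 1.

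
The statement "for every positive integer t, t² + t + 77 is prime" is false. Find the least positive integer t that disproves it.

A counterexample is any positive integer t such that t² + t + 77 is not prime; we check each in order.
For t = 1, 2, 3, 4, 5 the conclusion holds.
t = 6: t² + t + 77 = 119 = 7 × 17, composite.

t = 6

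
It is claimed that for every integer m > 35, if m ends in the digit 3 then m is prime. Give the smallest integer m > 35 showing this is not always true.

m = 63

Check each integer m > 35 in order until m ends in the digit 3 but m is not prime.
For m = 43, 53 the conclusion holds.
m = 63: 63 ends in 3; 63 = 3 × 21, composite.
Thus m = 63 disproves the claim, and no smaller m works.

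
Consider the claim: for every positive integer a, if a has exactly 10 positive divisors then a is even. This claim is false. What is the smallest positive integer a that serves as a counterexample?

A counterexample is any positive integer a such that a has exactly 10 positive divisors but a is odd; we check each in order.
For a = 48, 80, 112, 162, 176, 208, 272, 304, 368 the conclusion holds.
a = 405: divisors of 405: 10 divisors; 405 is odd.
Thus a = 405 disproves the claim, and no smaller a works.

a = 405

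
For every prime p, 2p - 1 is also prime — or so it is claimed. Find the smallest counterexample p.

p = 5

For p = 2, 3 the conclusion holds.
p = 5: 2p - 1 = 9 = 3 × 3, not prime.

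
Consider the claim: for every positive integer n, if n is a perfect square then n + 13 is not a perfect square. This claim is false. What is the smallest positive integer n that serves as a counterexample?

For n = 1, 4, 9, 16, 25 the conclusion holds.
n = 36: 36 = 6² and 36 + 13 = 49 = 7².
Hence n = 36 is a counterexample.

n = 36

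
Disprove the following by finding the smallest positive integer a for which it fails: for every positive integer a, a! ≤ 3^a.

We need the least positive integer a for which a! > 3^a.
The first 6 eligible values, up to a = 6, all satisfy the conclusion.
a = 7: a! = 5040 and 3^a = 2187, so 5040 > 2187.
Thus a = 7 disproves the claim, and no smaller a works.

a = 7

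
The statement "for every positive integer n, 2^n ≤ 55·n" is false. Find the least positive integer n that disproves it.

n = 9

A counterexample is any positive integer n such that 2^n > 55·n; we check each in order.
n = 1: 2^n = 2 and 55·n = 55, so 2 ≤ 55.
n = 2: 2^n = 4 and 55·n = 110, so 4 ≤ 110.
n = 3: 2^n = 8 and 55·n = 165, so 8 ≤ 165.
n = 4: 2^n = 16 and 55·n = 220, so 16 ≤ 220.
n = 5: 2^n = 32 and 55·n = 275, so 32 ≤ 275.
n = 6: 2^n = 64 and 55·n = 330, so 64 ≤ 330.
n = 7: 2^n = 128 and 55·n = 385, so 128 ≤ 385.
n = 8: 2^n = 256 and 55·n = 440, so 256 ≤ 440.
n = 9: 2^n = 512 and 55·n = 495, so 512 > 495.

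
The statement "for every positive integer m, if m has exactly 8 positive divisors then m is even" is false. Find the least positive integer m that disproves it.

We need the least positive integer m for which m has exactly 8 positive divisors but m is odd.
For m = 24, 30, 40, 42, …, 88, 102, 104 the conclusion holds.
m = 105: divisors of 105: 1, 3, 5, 7, 15, 21, 35, 105; 105 is odd.
Thus m = 105 disproves the claim, and no smaller m works.

m = 105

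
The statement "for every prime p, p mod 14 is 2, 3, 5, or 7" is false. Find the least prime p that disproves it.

p = 11

Check each prime p in order until the claim fails.
The first 4 eligible values, up to p = 7, all satisfy the conclusion.
p = 11: 11 mod 14 = 11 — not in {2, 3, 5, 7}.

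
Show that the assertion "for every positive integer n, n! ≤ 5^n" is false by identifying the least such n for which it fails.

n = 12

Check each positive integer n in order until n! > 5^n.
The first 11 eligible values, up to n = 11, all satisfy the conclusion.
n = 12: n! = 479001600 and 5^n = 244140625, so 479001600 > 244140625.
Thus n = 12 disproves the claim, and no smaller n works.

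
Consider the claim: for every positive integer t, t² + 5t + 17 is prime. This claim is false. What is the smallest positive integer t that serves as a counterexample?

Check each positive integer t in order until t² + 5t + 17 is not prime.
t = 1: t² + 5t + 17 = 23, prime.
t = 2: t² + 5t + 17 = 31, prime.
t = 3: t² + 5t + 17 = 41, prime.
t = 4: t² + 5t + 17 = 53, prime.
t = 5: t² + 5t + 17 = 67, prime.
t = 6: t² + 5t + 17 = 83, prime.
t = 7: t² + 5t + 17 = 101, prime.
t = 8: t² + 5t + 17 = 121 = 11 × 11, composite.
So t = 8 is the smallest counterexample.

t = 8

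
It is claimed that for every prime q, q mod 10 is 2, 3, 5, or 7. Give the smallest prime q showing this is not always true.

q = 11

A counterexample is any prime q such that the claim fails; we check each in order.
For q = 2, 3, 5, 7 the conclusion holds.
q = 11: 11 mod 10 = 1 — not in {2, 3, 5, 7}.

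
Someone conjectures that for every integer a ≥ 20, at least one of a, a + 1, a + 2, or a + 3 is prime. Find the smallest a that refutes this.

a = 24

A counterexample is any integer a ≥ 20 such that a, a + 1, a + 2, a + 3 are all composite; we check each in order.
For a = 20, 21, 22, 23 the conclusion holds.
a = 24: 24 = 2 × 12; 25 = 5 × 5; 26 = 2 × 13; 27 = 3 × 9 — all composite.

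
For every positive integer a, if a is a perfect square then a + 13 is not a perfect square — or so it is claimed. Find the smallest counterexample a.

A counterexample is any positive integer a such that a is a perfect square but a + 13 is a perfect square; we check each in order.
The first 5 eligible values, up to a = 25, all satisfy the conclusion.
a = 36: 36 = 6² and 36 + 13 = 49 = 7².
Hence a = 36 is a counterexample.

a = 36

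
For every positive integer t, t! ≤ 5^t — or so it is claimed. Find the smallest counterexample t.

For t = 1, 2, 3, 4, …, 9, 10, 11 the conclusion holds.
t = 12: t! = 479001600 and 5^t = 244140625, so 479001600 > 244140625.
Thus t = 12 disproves the claim, and no smaller t works.

t = 12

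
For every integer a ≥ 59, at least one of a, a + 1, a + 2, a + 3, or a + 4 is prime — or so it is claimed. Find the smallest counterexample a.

a = 59: 59 is prime.
a = 60: 61 is prime.
a = 61: 61 is prime.
a = 62: 62 = 2 × 31; 63 = 3 × 21; 64 = 2 × 32; 65 = 5 × 13; 66 = 2 × 33 — all composite.
So a = 62 is the smallest counterexample.

a = 62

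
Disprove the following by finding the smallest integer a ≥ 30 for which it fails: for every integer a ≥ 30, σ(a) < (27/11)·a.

a = 36

For a = 30, 31, 32, 33, 34, 35 the conclusion holds.
a = 36: σ(36) = 91; 91 ≥ 972/11.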